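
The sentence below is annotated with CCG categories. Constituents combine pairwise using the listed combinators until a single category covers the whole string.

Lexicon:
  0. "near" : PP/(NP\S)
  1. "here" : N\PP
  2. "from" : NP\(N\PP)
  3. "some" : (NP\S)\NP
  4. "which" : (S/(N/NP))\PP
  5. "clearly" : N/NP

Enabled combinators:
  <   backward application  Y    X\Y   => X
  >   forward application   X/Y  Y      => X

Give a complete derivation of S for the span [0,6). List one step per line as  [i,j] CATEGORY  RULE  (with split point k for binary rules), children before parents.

[0,6] S   >
  [0,5] S/(N/NP)   <
    [0,4] PP   >
      [0,1] "near" : PP/(NP\S)
      [1,4] NP\S   <
        [1,3] NP   <
          [1,2] "here" : N\PP
          [2,3] "from" : NP\(N\PP)
        [3,4] "some" : (NP\S)\NP
    [4,5] "which" : (S/(N/NP))\PP
  [5,6] "clearly" : N/NP

[0,1] PP/(NP\S)  lex  "near"
[1,2] N\PP  lex  "here"
[2,3] NP\(N\PP)  lex  "from"
[1,3] NP  <  k=2
[3,4] (NP\S)\NP  lex  "some"
[1,4] NP\S  <  k=3
[0,4] PP  >  k=1
[4,5] (S/(N/NP))\PP  lex  "which"
[0,5] S/(N/NP)  <  k=4
[5,6] N/NP  lex  "clearly"
[0,6] S  >  k=5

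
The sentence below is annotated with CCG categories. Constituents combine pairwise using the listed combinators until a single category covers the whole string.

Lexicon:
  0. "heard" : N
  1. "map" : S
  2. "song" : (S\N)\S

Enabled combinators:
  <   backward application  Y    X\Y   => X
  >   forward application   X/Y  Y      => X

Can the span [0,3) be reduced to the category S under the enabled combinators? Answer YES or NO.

[0,3] S   <
  [0,1] "heard" : N
  [1,3] S\N   <
    [1,2] "map" : S
    [2,3] "song" : (S\N)\S

YES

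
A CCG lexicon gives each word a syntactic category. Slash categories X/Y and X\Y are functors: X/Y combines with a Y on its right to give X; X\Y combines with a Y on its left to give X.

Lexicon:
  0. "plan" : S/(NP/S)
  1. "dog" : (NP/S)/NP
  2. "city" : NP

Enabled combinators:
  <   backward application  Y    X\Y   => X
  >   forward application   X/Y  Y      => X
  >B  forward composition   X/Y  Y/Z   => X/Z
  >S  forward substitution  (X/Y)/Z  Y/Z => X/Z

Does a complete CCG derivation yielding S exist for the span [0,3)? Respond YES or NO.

YES

[0,3] S   >
  [0,1] "plan" : S/(NP/S)
  [1,3] NP/S   >
    [1,2] "dog" : (NP/S)/NP
    [2,3] "city" : NP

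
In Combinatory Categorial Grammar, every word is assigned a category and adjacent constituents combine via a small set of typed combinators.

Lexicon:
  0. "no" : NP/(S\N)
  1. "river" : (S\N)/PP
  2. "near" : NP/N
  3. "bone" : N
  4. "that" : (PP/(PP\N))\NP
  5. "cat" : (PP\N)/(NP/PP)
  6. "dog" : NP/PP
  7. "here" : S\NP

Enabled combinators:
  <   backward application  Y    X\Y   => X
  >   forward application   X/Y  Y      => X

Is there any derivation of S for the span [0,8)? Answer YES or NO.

YES

[0,8] S   <
  [0,7] NP   >
    [0,1] "no" : NP/(S\N)
    [1,7] S\N   >
      [1,2] "river" : (S\N)/PP
      [2,7] PP   >
        [2,5] PP/(PP\N)   <
          [2,4] NP   >
            [2,3] "near" : NP/N
            [3,4] "bone" : N
          [4,5] "that" : (PP/(PP\N))\NP
        [5,7] PP\N   >
          [5,6] "cat" : (PP\N)/(NP/PP)
          [6,7] "dog" : NP/PP
  [7,8] "here" : S\NP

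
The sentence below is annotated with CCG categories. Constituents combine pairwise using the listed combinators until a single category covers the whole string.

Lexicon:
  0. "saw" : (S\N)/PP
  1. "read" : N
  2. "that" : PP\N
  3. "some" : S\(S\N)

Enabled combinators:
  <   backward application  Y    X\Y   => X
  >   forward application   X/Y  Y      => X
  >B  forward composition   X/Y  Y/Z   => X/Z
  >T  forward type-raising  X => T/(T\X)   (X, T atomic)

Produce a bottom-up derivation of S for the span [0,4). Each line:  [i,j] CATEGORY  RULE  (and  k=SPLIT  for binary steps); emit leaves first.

[0,1] (S\N)/PP  lex  "saw"
[1,2] N  lex  "read"
[2,3] PP\N  lex  "that"
[1,3] PP  <  k=2
[0,3] S\N  >  k=1
[3,4] S\(S\N)  lex  "some"
[0,4] S  <  k=3

[0,4] S   <
  [0,3] S\N   >
    [0,1] "saw" : (S\N)/PP
    [1,3] PP   <
      [1,2] "read" : N
      [2,3] "that" : PP\N
  [3,4] "some" : S\(S\N)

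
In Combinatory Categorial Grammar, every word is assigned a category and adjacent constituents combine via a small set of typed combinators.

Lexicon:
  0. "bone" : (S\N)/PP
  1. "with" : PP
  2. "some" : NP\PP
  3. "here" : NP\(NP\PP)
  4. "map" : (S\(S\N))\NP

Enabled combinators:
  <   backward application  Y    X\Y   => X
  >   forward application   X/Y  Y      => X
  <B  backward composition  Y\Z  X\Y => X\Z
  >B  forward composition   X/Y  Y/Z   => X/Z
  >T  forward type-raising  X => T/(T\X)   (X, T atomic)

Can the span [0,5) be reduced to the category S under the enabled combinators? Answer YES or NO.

[0,5] S   <
  [0,2] S\N   >
    [0,1] "bone" : (S\N)/PP
    [1,2] "with" : PP
  [2,5] S\(S\N)   <
    [2,4] NP   <
      [2,3] "some" : NP\PP
      [3,4] "here" : NP\(NP\PP)
    [4,5] "map" : (S\(S\N))\NP

YES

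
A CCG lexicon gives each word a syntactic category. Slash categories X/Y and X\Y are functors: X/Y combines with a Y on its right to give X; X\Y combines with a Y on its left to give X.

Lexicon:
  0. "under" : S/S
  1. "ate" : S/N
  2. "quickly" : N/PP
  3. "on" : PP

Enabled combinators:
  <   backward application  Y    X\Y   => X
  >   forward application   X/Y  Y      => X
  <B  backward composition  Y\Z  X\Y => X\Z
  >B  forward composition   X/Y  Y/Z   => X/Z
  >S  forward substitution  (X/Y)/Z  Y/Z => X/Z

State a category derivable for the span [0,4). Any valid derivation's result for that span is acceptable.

S

[0,4] S   >
  [0,2] S/N   >B
    [0,1] "under" : S/S
    [1,2] "ate" : S/N
  [2,4] N   >
    [2,3] "quickly" : N/PP
    [3,4] "on" : PP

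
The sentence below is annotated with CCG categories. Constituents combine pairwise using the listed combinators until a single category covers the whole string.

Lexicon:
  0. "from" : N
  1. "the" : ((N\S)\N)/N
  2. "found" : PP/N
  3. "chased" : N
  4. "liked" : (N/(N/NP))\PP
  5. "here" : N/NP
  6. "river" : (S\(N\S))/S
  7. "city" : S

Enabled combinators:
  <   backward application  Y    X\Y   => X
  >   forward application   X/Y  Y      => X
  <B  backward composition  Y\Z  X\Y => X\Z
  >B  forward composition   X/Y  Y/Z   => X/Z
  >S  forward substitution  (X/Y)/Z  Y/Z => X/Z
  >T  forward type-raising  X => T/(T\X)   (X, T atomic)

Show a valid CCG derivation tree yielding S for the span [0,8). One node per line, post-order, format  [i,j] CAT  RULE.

[0,8] S   >
  [0,1] S/(S\N)   >T
    [0,1] "from" : N
  [1,8] S\N   <B
    [1,6] (N\S)\N   >
      [1,2] "the" : ((N\S)\N)/N
      [2,6] N   >
        [2,5] N/(N/NP)   <
          [2,4] PP   >
            [2,3] "found" : PP/N
            [3,4] "chased" : N
          [4,5] "liked" : (N/(N/NP))\PP
        [5,6] "here" : N/NP
    [6,8] S\(N\S)   >
      [6,7] "river" : (S\(N\S))/S
      [7,8] "city" : S

[0,1] N  lex  "from"
[0,1] S/(S\N)  >T
[1,2] ((N\S)\N)/N  lex  "the"
[2,3] PP/N  lex  "found"
[3,4] N  lex  "chased"
[2,4] PP  >  k=3
[4,5] (N/(N/NP))\PP  lex  "liked"
[2,5] N/(N/NP)  <  k=4
[5,6] N/NP  lex  "here"
[2,6] N  >  k=5
[1,6] (N\S)\N  >  k=2
[6,7] (S\(N\S))/S  lex  "river"
[7,8] S  lex  "city"
[6,8] S\(N\S)  >  k=7
[1,8] S\N  <B  k=6
[0,8] S  >  k=1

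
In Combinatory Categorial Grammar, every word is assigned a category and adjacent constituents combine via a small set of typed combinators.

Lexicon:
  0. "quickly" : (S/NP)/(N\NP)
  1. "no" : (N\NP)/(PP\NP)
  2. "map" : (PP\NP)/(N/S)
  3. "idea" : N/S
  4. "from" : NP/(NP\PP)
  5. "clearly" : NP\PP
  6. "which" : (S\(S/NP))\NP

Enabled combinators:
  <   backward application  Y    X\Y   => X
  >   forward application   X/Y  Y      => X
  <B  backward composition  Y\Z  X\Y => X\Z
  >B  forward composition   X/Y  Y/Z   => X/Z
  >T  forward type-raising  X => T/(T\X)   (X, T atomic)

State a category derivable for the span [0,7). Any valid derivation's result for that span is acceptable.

[0,7] S   <
  [0,4] S/NP   >
    [0,1] "quickly" : (S/NP)/(N\NP)
    [1,4] N\NP   >
      [1,2] "no" : (N\NP)/(PP\NP)
      [2,4] PP\NP   >
        [2,3] "map" : (PP\NP)/(N/S)
        [3,4] "idea" : N/S
  [4,7] S\(S/NP)   <
    [4,6] NP   >
      [4,5] "from" : NP/(NP\PP)
      [5,6] "clearly" : NP\PP
    [6,7] "which" : (S\(S/NP))\NP

S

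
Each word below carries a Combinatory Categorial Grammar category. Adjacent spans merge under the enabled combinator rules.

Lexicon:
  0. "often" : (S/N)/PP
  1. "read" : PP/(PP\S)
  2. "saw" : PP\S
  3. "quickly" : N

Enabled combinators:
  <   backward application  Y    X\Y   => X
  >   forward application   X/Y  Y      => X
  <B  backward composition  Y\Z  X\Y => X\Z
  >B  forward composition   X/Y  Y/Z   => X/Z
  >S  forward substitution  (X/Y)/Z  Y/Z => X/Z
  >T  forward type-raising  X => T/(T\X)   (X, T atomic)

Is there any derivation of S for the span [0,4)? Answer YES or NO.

YES

[0,4] S   >
  [0,3] S/N   >
    [0,1] "often" : (S/N)/PP
    [1,3] PP   >
      [1,2] "read" : PP/(PP\S)
      [2,3] "saw" : PP\S
  [3,4] "quickly" : N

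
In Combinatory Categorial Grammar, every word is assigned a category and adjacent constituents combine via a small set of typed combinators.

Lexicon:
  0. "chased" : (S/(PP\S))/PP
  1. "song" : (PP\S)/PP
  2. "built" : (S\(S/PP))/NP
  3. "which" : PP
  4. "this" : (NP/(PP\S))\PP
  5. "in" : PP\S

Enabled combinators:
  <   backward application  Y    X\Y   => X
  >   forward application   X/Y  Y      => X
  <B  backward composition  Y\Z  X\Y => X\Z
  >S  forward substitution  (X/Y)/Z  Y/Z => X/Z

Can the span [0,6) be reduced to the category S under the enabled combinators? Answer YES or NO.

YES

[0,6] S   <
  [0,2] S/PP   >S
    [0,1] "chased" : (S/(PP\S))/PP
    [1,2] "song" : (PP\S)/PP
  [2,6] S\(S/PP)   >
    [2,3] "built" : (S\(S/PP))/NP
    [3,6] NP   >
      [3,5] NP/(PP\S)   <
        [3,4] "which" : PP
        [4,5] "this" : (NP/(PP\S))\PP
      [5,6] "in" : PP\S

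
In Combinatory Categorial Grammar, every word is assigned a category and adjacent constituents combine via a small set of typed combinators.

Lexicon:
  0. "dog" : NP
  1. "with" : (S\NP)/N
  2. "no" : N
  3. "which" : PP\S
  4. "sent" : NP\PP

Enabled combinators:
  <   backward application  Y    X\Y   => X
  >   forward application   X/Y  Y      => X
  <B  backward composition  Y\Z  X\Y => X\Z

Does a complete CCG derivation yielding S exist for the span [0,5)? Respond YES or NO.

NO

NP (S\NP)/N N PP\S NP\PP
CKY chart[0,5] = {NP}; S ∉ chart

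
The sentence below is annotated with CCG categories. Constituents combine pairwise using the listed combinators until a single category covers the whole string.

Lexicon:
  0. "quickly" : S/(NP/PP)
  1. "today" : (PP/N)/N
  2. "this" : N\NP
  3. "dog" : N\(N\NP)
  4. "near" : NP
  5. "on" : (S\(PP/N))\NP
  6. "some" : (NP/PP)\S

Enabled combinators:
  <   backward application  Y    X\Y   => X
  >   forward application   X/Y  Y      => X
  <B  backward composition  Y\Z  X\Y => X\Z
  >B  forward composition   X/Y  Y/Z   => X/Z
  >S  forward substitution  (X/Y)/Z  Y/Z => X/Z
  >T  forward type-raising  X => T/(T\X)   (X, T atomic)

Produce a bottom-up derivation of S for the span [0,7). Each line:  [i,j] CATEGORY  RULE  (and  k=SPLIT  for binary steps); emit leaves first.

[0,7] S   >
  [0,1] "quickly" : S/(NP/PP)
  [1,7] NP/PP   <
    [1,6] S   <
      [1,4] PP/N   >
        [1,2] "today" : (PP/N)/N
        [2,4] N   <
          [2,3] "this" : N\NP
          [3,4] "dog" : N\(N\NP)
      [4,6] S\(PP/N)   <
        [4,5] "near" : NP
        [5,6] "on" : (S\(PP/N))\NP
    [6,7] "some" : (NP/PP)\S

[0,1] S/(NP/PP)  lex  "quickly"
[1,2] (PP/N)/N  lex  "today"
[2,3] N\NP  lex  "this"
[3,4] N\(N\NP)  lex  "dog"
[2,4] N  <  k=3
[1,4] PP/N  >  k=2
[4,5] NP  lex  "near"
[5,6] (S\(PP/N))\NP  lex  "on"
[4,6] S\(PP/N)  <  k=5
[1,6] S  <  k=4
[6,7] (NP/PP)\S  lex  "some"
[1,7] NP/PP  <  k=6
[0,7] S  >  k=1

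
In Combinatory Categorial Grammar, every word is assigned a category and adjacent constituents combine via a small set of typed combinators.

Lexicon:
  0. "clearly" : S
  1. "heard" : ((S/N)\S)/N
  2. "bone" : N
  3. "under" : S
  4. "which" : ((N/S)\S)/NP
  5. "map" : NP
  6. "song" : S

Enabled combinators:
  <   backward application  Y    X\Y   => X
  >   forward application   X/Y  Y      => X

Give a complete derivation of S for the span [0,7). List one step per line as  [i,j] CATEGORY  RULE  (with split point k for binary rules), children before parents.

[0,1] S  lex  "clearly"
[1,2] ((S/N)\S)/N  lex  "heard"
[2,3] N  lex  "bone"
[1,3] (S/N)\S  >  k=2
[0,3] S/N  <  k=1
[3,4] S  lex  "under"
[4,5] ((N/S)\S)/NP  lex  "which"
[5,6] NP  lex  "map"
[4,6] (N/S)\S  >  k=5
[3,6] N/S  <  k=4
[6,7] S  lex  "song"
[3,7] N  >  k=6
[0,7] S  >  k=3

[0,7] S   >
  [0,3] S/N   <
    [0,1] "clearly" : S
    [1,3] (S/N)\S   >
      [1,2] "heard" : ((S/N)\S)/N
      [2,3] "bone" : N
  [3,7] N   >
    [3,6] N/S   <
      [3,4] "under" : S
      [4,6] (N/S)\S   >
        [4,5] "which" : ((N/S)\S)/NP
        [5,6] "map" : NP
    [6,7] "song" : S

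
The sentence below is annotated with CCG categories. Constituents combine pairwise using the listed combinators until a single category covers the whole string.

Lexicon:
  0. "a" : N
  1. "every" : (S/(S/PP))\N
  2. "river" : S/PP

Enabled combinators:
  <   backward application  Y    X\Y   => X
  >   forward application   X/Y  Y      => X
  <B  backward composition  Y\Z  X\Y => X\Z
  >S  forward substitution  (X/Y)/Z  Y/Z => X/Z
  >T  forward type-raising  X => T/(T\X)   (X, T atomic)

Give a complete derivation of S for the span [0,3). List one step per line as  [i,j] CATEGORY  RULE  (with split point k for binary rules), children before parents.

[0,1] N  lex  "a"
[1,2] (S/(S/PP))\N  lex  "every"
[0,2] S/(S/PP)  <  k=1
[2,3] S/PP  lex  "river"
[0,3] S  >  k=2

[0,3] S   >
  [0,2] S/(S/PP)   <
    [0,1] "a" : N
    [1,2] "every" : (S/(S/PP))\N
  [2,3] "river" : S/PP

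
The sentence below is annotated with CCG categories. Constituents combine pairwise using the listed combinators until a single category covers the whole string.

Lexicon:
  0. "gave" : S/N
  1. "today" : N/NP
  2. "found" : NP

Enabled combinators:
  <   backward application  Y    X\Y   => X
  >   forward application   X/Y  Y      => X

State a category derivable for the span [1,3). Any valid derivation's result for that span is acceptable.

N

[0,3] S   >
  [0,1] "gave" : S/N
  [1,3] N   >
    [1,2] "today" : N/NP
    [2,3] "found" : NP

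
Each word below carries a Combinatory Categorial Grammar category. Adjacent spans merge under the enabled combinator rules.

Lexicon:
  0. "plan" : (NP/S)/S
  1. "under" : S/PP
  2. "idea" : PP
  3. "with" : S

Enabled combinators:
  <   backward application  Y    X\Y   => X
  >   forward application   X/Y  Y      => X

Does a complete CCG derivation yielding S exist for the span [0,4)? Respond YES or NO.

(NP/S)/S S/PP PP S
CKY chart[0,4] = {NP}; S ∉ chart

NO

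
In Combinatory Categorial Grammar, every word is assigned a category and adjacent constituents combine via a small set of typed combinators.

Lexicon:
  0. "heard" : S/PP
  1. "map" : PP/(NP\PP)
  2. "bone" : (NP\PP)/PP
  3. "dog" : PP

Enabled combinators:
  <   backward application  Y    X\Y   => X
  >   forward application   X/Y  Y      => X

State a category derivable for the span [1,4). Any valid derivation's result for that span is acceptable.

[0,4] S   >
  [0,1] "heard" : S/PP
  [1,4] PP   >
    [1,2] "map" : PP/(NP\PP)
    [2,4] NP\PP   >
      [2,3] "bone" : (NP\PP)/PP
      [3,4] "dog" : PP

PP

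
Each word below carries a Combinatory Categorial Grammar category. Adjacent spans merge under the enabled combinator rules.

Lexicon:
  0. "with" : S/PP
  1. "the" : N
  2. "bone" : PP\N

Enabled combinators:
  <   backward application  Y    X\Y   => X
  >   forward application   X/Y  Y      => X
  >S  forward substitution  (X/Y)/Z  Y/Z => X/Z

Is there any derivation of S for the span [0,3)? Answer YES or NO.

YES

[0,3] S   >
  [0,1] "with" : S/PP
  [1,3] PP   <
    [1,2] "the" : N
    [2,3] "bone" : PP\N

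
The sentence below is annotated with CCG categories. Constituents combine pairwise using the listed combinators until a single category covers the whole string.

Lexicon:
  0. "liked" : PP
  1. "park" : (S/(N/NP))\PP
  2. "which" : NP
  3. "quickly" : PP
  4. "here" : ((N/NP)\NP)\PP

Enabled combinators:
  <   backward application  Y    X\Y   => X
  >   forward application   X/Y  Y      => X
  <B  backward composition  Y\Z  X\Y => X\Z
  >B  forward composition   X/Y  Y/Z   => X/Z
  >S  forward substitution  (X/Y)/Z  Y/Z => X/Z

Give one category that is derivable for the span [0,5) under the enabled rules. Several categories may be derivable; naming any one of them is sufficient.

[0,5] S   >
  [0,2] S/(N/NP)   <
    [0,1] "liked" : PP
    [1,2] "park" : (S/(N/NP))\PP
  [2,5] N/NP   <
    [2,3] "which" : NP
    [3,5] (N/NP)\NP   <
      [3,4] "quickly" : PP
      [4,5] "here" : ((N/NP)\NP)\PP

S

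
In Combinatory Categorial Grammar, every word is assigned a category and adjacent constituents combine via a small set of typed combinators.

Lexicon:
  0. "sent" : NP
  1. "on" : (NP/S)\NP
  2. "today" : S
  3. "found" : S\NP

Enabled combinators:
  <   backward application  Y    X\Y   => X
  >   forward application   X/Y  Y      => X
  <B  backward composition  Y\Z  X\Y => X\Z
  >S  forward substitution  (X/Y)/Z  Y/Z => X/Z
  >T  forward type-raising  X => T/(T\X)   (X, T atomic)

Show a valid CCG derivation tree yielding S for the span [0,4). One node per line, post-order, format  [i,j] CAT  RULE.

[0,4] S   <
  [0,3] NP   >
    [0,2] NP/S   <
      [0,1] "sent" : NP
      [1,2] "on" : (NP/S)\NP
    [2,3] "today" : S
  [3,4] "found" : S\NP

[0,1] NP  lex  "sent"
[1,2] (NP/S)\NP  lex  "on"
[0,2] NP/S  <  k=1
[2,3] S  lex  "today"
[0,3] NP  >  k=2
[3,4] S\NP  lex  "found"
[0,4] S  <  k=3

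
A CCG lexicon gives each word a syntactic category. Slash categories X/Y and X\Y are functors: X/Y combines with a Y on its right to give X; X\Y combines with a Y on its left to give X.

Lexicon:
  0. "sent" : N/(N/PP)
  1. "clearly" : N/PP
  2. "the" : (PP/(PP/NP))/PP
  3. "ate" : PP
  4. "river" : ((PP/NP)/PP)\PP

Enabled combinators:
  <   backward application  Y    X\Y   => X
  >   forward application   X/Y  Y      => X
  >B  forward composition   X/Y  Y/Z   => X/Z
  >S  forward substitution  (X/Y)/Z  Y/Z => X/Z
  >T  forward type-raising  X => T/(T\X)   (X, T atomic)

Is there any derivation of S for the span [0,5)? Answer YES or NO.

N/(N/PP) N/PP (PP/(PP/NP))/PP PP ((PP/NP)/PP)\PP
CKY chart[0,5] = {N, N/(N\N), NP/(NP\N), PP/(PP\N), S/(S\N)}; S ∉ chart

NO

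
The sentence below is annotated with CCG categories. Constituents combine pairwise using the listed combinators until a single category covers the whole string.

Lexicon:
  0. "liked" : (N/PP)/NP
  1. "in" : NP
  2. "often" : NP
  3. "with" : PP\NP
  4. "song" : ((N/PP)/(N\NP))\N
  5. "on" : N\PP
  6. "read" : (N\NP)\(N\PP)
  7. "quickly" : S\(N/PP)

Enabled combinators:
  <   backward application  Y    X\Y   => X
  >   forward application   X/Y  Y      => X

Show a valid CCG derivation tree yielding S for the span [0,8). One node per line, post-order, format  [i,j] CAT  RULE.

[0,8] S   <
  [0,7] N/PP   >
    [0,5] (N/PP)/(N\NP)   <
      [0,4] N   >
        [0,2] N/PP   >
          [0,1] "liked" : (N/PP)/NP
          [1,2] "in" : NP
        [2,4] PP   <
          [2,3] "often" : NP
          [3,4] "with" : PP\NP
      [4,5] "song" : ((N/PP)/(N\NP))\N
    [5,7] N\NP   <
      [5,6] "on" : N\PP
      [6,7] "read" : (N\NP)\(N\PP)
  [7,8] "quickly" : S\(N/PP)

[0,1] (N/PP)/NP  lex  "liked"
[1,2] NP  lex  "in"
[0,2] N/PP  >  k=1
[2,3] NP  lex  "often"
[3,4] PP\NP  lex  "with"
[2,4] PP  <  k=3
[0,4] N  >  k=2
[4,5] ((N/PP)/(N\NP))\N  lex  "song"
[0,5] (N/PP)/(N\NP)  <  k=4
[5,6] N\PP  lex  "on"
[6,7] (N\NP)\(N\PP)  lex  "read"
[5,7] N\NP  <  k=6
[0,7] N/PP  >  k=5
[7,8] S\(N/PP)  lex  "quickly"
[0,8] S  <  k=7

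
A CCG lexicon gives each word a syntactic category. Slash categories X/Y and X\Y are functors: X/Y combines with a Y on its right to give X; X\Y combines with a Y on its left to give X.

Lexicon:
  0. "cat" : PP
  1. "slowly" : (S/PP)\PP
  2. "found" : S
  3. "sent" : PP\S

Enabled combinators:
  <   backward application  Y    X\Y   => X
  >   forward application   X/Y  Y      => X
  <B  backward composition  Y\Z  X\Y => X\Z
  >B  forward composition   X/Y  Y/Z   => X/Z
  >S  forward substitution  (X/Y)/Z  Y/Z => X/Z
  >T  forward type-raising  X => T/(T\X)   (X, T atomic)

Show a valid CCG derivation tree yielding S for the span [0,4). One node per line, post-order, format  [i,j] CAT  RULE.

[0,4] S   >
  [0,2] S/PP   <
    [0,1] "cat" : PP
    [1,2] "slowly" : (S/PP)\PP
  [2,4] PP   <
    [2,3] "found" : S
    [3,4] "sent" : PP\S

[0,1] PP  lex  "cat"
[1,2] (S/PP)\PP  lex  "slowly"
[0,2] S/PP  <  k=1
[2,3] S  lex  "found"
[3,4] PP\S  lex  "sent"
[2,4] PP  <  k=3
[0,4] S  >  k=2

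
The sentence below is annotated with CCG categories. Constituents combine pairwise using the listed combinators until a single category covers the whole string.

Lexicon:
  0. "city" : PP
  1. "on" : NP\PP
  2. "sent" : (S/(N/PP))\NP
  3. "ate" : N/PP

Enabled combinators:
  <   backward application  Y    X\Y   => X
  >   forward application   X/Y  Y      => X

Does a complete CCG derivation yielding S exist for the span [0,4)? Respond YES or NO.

[0,4] S   >
  [0,3] S/(N/PP)   <
    [0,2] NP   <
      [0,1] "city" : PP
      [1,2] "on" : NP\PP
    [2,3] "sent" : (S/(N/PP))\NP
  [3,4] "ate" : N/PP

YES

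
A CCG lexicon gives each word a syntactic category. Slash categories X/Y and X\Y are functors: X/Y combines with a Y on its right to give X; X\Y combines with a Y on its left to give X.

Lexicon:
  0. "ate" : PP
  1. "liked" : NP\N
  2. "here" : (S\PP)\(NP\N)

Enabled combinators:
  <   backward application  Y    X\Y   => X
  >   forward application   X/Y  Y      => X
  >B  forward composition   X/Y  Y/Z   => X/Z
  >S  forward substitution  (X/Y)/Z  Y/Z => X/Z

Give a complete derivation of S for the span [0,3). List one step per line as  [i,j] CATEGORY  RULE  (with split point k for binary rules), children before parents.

[0,1] PP  lex  "ate"
[1,2] NP\N  lex  "liked"
[2,3] (S\PP)\(NP\N)  lex  "here"
[1,3] S\PP  <  k=2
[0,3] S  <  k=1

[0,3] S   <
  [0,1] "ate" : PP
  [1,3] S\PP   <
    [1,2] "liked" : NP\N
    [2,3] "here" : (S\PP)\(NP\N)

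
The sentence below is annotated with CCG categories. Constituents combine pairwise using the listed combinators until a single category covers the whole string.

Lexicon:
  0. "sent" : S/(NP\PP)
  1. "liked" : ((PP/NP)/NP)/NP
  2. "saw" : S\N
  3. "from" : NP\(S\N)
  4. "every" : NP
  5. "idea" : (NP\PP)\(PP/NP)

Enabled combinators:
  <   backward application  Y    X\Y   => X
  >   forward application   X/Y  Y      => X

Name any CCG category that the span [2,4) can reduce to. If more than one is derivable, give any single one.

[0,6] S   >
  [0,1] "sent" : S/(NP\PP)
  [1,6] NP\PP   <
    [1,5] PP/NP   >
      [1,4] (PP/NP)/NP   >
        [1,2] "liked" : ((PP/NP)/NP)/NP
        [2,4] NP   <
          [2,3] "saw" : S\N
          [3,4] "from" : NP\(S\N)
      [4,5] "every" : NP
    [5,6] "idea" : (NP\PP)\(PP/NP)

NP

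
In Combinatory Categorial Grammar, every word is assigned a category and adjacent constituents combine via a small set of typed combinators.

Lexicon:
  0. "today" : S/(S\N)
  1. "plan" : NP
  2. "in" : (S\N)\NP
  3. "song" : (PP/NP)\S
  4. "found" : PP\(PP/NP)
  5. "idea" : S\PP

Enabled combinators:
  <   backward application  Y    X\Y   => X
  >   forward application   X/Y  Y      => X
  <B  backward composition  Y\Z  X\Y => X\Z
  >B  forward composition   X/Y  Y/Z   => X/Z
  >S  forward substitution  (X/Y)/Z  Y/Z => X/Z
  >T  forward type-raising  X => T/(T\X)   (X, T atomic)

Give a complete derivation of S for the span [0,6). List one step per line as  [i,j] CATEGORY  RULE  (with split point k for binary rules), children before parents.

[0,6] S   <
  [0,5] PP   <
    [0,3] S   >
      [0,1] "today" : S/(S\N)
      [1,3] S\N   <
        [1,2] "plan" : NP
        [2,3] "in" : (S\N)\NP
    [3,5] PP\S   <B
      [3,4] "song" : (PP/NP)\S
      [4,5] "found" : PP\(PP/NP)
  [5,6] "idea" : S\PP

[0,1] S/(S\N)  lex  "today"
[1,2] NP  lex  "plan"
[2,3] (S\N)\NP  lex  "in"
[1,3] S\N  <  k=2
[0,3] S  >  k=1
[3,4] (PP/NP)\S  lex  "song"
[4,5] PP\(PP/NP)  lex  "found"
[3,5] PP\S  <B  k=4
[0,5] PP  <  k=3
[5,6] S\PP  lex  "idea"
[0,6] S  <  k=5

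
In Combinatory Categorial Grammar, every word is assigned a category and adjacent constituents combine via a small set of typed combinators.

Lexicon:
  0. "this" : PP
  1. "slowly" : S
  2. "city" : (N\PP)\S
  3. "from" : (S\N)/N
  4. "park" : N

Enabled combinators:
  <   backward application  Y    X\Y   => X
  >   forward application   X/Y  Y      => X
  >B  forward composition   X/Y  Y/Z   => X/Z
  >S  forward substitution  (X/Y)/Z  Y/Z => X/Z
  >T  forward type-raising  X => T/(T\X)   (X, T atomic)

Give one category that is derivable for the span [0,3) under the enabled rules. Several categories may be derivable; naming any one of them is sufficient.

N

[0,5] S   <
  [0,3] N   >
    [0,1] N/(N\PP)   >T
      [0,1] "this" : PP
    [1,3] N\PP   <
      [1,2] "slowly" : S
      [2,3] "city" : (N\PP)\S
  [3,5] S\N   >
    [3,4] "from" : (S\N)/N
    [4,5] "park" : N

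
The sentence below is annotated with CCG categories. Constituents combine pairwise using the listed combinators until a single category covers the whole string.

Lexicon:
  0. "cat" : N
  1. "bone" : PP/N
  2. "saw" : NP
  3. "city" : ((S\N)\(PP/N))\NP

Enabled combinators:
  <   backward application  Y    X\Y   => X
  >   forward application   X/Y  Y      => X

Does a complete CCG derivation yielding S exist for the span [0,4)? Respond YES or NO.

[0,4] S   <
  [0,1] "cat" : N
  [1,4] S\N   <
    [1,2] "bone" : PP/N
    [2,4] (S\N)\(PP/N)   <
      [2,3] "saw" : NP
      [3,4] "city" : ((S\N)\(PP/N))\NP

YES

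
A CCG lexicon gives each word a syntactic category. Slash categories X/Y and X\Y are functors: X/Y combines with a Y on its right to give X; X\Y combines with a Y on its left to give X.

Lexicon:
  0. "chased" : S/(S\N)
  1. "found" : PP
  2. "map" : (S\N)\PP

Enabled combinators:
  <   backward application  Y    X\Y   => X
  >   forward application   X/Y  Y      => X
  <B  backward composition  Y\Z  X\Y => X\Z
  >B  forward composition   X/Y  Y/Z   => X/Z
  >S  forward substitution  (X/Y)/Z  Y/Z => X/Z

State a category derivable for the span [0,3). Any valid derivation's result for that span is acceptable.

[0,3] S   >
  [0,1] "chased" : S/(S\N)
  [1,3] S\N   <
    [1,2] "found" : PP
    [2,3] "map" : (S\N)\PP

S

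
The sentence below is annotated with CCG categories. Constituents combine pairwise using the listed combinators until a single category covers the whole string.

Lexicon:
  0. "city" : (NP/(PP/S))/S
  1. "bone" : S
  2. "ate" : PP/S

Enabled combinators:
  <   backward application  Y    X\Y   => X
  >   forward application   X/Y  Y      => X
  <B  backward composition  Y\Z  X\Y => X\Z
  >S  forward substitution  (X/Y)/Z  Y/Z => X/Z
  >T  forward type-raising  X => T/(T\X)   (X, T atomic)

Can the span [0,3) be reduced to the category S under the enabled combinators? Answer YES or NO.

NO

(NP/(PP/S))/S S PP/S
CKY chart[0,3] = {N/(N\NP), NP, NP/(NP\NP), PP/(PP\NP), S/(S\NP)}; S ∉ chart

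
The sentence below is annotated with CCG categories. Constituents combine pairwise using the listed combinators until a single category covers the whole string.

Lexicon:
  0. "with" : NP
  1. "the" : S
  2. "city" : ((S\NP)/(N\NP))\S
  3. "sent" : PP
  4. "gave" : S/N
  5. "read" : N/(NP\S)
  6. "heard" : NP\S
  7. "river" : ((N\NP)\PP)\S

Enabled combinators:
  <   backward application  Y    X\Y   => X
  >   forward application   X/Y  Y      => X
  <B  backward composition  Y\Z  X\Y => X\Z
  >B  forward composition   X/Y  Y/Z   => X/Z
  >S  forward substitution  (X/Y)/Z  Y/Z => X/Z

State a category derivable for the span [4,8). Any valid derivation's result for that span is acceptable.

[0,8] S   <
  [0,1] "with" : NP
  [1,8] S\NP   >
    [1,3] (S\NP)/(N\NP)   <
      [1,2] "the" : S
      [2,3] "city" : ((S\NP)/(N\NP))\S
    [3,8] N\NP   <
      [3,4] "sent" : PP
      [4,8] (N\NP)\PP   <
        [4,7] S   >
          [4,5] "gave" : S/N
          [5,7] N   >
            [5,6] "read" : N/(NP\S)
            [6,7] "heard" : NP\S
        [7,8] "river" : ((N\NP)\PP)\S

(N\NP)\PP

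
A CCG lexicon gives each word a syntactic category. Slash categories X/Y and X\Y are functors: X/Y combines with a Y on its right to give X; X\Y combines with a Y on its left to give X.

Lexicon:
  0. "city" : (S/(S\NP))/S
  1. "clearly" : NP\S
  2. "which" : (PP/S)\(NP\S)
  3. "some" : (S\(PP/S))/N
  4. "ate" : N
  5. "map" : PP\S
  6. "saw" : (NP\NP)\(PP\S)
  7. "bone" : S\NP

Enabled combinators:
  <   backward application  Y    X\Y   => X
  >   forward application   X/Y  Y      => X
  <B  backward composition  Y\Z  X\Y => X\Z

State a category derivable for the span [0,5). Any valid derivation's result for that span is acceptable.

S/(S\NP)

[0,8] S   >
  [0,5] S/(S\NP)   >
    [0,1] "city" : (S/(S\NP))/S
    [1,5] S   <
      [1,3] PP/S   <
        [1,2] "clearly" : NP\S
        [2,3] "which" : (PP/S)\(NP\S)
      [3,5] S\(PP/S)   >
        [3,4] "some" : (S\(PP/S))/N
        [4,5] "ate" : N
  [5,8] S\NP   <B
    [5,7] NP\NP   <
      [5,6] "map" : PP\S
      [6,7] "saw" : (NP\NP)\(PP\S)
    [7,8] "bone" : S\NP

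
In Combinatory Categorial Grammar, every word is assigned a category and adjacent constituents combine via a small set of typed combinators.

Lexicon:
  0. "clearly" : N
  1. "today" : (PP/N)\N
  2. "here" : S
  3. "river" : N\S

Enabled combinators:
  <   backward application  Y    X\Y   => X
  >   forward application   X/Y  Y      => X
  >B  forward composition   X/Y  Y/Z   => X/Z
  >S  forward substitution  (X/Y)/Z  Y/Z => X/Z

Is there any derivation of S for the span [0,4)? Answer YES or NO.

N (PP/N)\N S N\S
CKY chart[0,4] = {PP}; S ∉ chart

NO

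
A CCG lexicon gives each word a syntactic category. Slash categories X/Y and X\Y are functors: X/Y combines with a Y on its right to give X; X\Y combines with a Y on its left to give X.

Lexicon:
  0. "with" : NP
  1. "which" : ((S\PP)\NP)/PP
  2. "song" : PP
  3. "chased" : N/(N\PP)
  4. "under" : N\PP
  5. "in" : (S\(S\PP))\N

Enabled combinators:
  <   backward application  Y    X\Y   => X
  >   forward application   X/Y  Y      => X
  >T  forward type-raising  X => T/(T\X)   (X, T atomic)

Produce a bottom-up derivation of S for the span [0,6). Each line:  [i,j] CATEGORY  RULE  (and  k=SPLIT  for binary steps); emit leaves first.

[0,1] NP  lex  "with"
[1,2] ((S\PP)\NP)/PP  lex  "which"
[2,3] PP  lex  "song"
[1,3] (S\PP)\NP  >  k=2
[0,3] S\PP  <  k=1
[3,4] N/(N\PP)  lex  "chased"
[4,5] N\PP  lex  "under"
[3,5] N  >  k=4
[5,6] (S\(S\PP))\N  lex  "in"
[3,6] S\(S\PP)  <  k=5
[0,6] S  <  k=3

[0,6] S   <
  [0,3] S\PP   <
    [0,1] "with" : NP
    [1,3] (S\PP)\NP   >
      [1,2] "which" : ((S\PP)\NP)/PP
      [2,3] "song" : PP
  [3,6] S\(S\PP)   <
    [3,5] N   >
      [3,4] "chased" : N/(N\PP)
      [4,5] "under" : N\PP
    [5,6] "in" : (S\(S\PP))\N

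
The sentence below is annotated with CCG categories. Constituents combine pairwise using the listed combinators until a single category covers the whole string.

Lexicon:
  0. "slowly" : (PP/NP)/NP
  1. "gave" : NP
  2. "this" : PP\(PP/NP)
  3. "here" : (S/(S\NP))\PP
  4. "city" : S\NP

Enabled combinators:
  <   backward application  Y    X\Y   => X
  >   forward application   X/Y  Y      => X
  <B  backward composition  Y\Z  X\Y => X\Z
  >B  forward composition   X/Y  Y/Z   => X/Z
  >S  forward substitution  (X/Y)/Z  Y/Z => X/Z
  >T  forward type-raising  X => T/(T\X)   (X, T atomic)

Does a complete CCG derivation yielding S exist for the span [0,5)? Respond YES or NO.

[0,5] S   >
  [0,4] S/(S\NP)   <
    [0,3] PP   <
      [0,2] PP/NP   >
        [0,1] "slowly" : (PP/NP)/NP
        [1,2] "gave" : NP
      [2,3] "this" : PP\(PP/NP)
    [3,4] "here" : (S/(S\NP))\PP
  [4,5] "city" : S\NP

YES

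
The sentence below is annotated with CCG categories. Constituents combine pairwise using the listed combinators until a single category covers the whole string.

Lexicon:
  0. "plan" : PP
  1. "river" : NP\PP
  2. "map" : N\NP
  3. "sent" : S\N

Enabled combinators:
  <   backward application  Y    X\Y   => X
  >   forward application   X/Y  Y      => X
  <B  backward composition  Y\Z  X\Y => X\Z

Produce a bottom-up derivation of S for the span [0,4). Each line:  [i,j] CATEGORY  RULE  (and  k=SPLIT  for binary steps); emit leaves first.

[0,1] PP  lex  "plan"
[1,2] NP\PP  lex  "river"
[2,3] N\NP  lex  "map"
[3,4] S\N  lex  "sent"
[2,4] S\NP  <B  k=3
[1,4] S\PP  <B  k=2
[0,4] S  <  k=1

[0,4] S   <
  [0,1] "plan" : PP
  [1,4] S\PP   <B
    [1,2] "river" : NP\PP
    [2,4] S\NP   <B
      [2,3] "map" : N\NP
      [3,4] "sent" : S\N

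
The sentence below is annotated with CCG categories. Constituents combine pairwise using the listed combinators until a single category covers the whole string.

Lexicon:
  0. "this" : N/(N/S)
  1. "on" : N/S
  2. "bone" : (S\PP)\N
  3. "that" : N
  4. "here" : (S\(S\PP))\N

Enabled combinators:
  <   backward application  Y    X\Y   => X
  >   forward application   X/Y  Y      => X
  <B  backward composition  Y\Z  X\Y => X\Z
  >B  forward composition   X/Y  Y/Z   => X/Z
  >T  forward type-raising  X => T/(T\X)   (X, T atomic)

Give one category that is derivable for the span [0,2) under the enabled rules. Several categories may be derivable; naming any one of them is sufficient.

[0,5] S   <
  [0,3] S\PP   <
    [0,2] N   >
      [0,1] "this" : N/(N/S)
      [1,2] "on" : N/S
    [2,3] "bone" : (S\PP)\N
  [3,5] S\(S\PP)   <
    [3,4] "that" : N
    [4,5] "here" : (S\(S\PP))\N

N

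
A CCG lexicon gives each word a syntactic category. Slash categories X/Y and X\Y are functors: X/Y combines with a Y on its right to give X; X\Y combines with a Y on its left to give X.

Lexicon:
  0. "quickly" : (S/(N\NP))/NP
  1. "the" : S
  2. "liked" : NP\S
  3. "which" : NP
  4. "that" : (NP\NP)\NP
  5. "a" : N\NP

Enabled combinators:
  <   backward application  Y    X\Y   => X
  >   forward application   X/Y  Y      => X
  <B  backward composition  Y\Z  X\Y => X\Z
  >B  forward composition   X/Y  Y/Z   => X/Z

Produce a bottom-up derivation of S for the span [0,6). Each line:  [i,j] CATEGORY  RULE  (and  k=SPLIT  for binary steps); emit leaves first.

[0,1] (S/(N\NP))/NP  lex  "quickly"
[1,2] S  lex  "the"
[2,3] NP\S  lex  "liked"
[1,3] NP  <  k=2
[0,3] S/(N\NP)  >  k=1
[3,4] NP  lex  "which"
[4,5] (NP\NP)\NP  lex  "that"
[3,5] NP\NP  <  k=4
[5,6] N\NP  lex  "a"
[3,6] N\NP  <B  k=5
[0,6] S  >  k=3

[0,6] S   >
  [0,3] S/(N\NP)   >
    [0,1] "quickly" : (S/(N\NP))/NP
    [1,3] NP   <
      [1,2] "the" : S
      [2,3] "liked" : NP\S
  [3,6] N\NP   <B
    [3,5] NP\NP   <
      [3,4] "which" : NP
      [4,5] "that" : (NP\NP)\NP
    [5,6] "a" : N\NP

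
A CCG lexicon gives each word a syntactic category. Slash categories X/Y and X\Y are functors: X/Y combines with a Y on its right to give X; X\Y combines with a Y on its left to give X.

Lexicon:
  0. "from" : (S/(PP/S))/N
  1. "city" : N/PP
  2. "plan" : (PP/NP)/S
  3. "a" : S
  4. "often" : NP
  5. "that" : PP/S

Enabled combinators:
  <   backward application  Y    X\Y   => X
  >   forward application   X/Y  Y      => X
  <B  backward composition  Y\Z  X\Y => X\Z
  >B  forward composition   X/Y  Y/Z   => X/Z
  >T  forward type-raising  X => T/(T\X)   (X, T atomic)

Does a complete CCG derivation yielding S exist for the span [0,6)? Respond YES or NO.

YES

[0,6] S   >
  [0,5] S/(PP/S)   >
    [0,1] "from" : (S/(PP/S))/N
    [1,5] N   >
      [1,4] N/NP   >B
        [1,2] "city" : N/PP
        [2,4] PP/NP   >
          [2,3] "plan" : (PP/NP)/S
          [3,4] "a" : S
      [4,5] "often" : NP
  [5,6] "that" : PP/S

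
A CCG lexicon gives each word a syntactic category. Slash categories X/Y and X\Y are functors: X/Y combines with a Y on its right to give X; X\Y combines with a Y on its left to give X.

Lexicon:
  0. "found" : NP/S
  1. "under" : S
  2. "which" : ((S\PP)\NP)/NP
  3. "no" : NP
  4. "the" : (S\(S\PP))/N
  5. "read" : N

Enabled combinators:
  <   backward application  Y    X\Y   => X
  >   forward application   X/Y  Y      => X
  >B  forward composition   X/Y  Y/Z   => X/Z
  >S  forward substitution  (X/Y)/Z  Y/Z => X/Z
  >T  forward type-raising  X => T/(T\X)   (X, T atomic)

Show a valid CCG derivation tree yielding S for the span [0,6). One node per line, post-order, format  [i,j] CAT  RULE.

[0,6] S   <
  [0,4] S\PP   <
    [0,2] NP   >
      [0,1] "found" : NP/S
      [1,2] "under" : S
    [2,4] (S\PP)\NP   >
      [2,3] "which" : ((S\PP)\NP)/NP
      [3,4] "no" : NP
  [4,6] S\(S\PP)   >
    [4,5] "the" : (S\(S\PP))/N
    [5,6] "read" : N

[0,1] NP/S  lex  "found"
[1,2] S  lex  "under"
[0,2] NP  >  k=1
[2,3] ((S\PP)\NP)/NP  lex  "which"
[3,4] NP  lex  "no"
[2,4] (S\PP)\NP  >  k=3
[0,4] S\PP  <  k=2
[4,5] (S\(S\PP))/N  lex  "the"
[5,6] N  lex  "read"
[4,6] S\(S\PP)  >  k=5
[0,6] S  <  k=4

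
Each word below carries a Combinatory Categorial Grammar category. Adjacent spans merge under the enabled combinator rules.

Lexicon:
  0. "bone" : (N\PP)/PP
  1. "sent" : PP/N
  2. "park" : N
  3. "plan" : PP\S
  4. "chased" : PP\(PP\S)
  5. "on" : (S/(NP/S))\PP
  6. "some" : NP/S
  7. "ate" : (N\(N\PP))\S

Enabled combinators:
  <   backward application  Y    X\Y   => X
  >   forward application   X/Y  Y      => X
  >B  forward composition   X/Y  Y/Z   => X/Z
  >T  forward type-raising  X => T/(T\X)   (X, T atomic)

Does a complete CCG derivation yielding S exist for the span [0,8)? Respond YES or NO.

(N\PP)/PP PP/N N PP\S PP\(PP\S) (S/(NP/S))\PP NP/S (N\(N\PP))\S
CKY chart[0,8] = {N, N/(N\N), NP/(NP\N), PP/(PP\N), S/(S\N)}; S ∉ chart

NO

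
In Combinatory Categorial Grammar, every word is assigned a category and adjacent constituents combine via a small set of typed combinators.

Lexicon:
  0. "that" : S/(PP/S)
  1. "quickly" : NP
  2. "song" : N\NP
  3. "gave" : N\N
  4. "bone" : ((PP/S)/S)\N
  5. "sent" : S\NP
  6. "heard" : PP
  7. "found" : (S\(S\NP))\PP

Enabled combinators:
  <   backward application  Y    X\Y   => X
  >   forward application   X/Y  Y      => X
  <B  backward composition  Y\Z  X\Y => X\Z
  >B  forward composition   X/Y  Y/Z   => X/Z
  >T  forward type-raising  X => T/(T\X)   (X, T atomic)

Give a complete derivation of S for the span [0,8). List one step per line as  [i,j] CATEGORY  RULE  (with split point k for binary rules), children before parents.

[0,1] S/(PP/S)  lex  "that"
[1,2] NP  lex  "quickly"
[1,2] N/(N\NP)  >T
[2,3] N\NP  lex  "song"
[3,4] N\N  lex  "gave"
[2,4] N\NP  <B  k=3
[1,4] N  >  k=2
[4,5] ((PP/S)/S)\N  lex  "bone"
[1,5] (PP/S)/S  <  k=4
[5,6] S\NP  lex  "sent"
[6,7] PP  lex  "heard"
[7,8] (S\(S\NP))\PP  lex  "found"
[6,8] S\(S\NP)  <  k=7
[5,8] S  <  k=6
[1,8] PP/S  >  k=5
[0,8] S  >  k=1

[0,8] S   >
  [0,1] "that" : S/(PP/S)
  [1,8] PP/S   >
    [1,5] (PP/S)/S   <
      [1,4] N   >
        [1,2] N/(N\NP)   >T
          [1,2] "quickly" : NP
        [2,4] N\NP   <B
          [2,3] "song" : N\NP
          [3,4] "gave" : N\N
      [4,5] "bone" : ((PP/S)/S)\N
    [5,8] S   <
      [5,6] "sent" : S\NP
      [6,8] S\(S\NP)   <
        [6,7] "heard" : PP
        [7,8] "found" : (S\(S\NP))\PP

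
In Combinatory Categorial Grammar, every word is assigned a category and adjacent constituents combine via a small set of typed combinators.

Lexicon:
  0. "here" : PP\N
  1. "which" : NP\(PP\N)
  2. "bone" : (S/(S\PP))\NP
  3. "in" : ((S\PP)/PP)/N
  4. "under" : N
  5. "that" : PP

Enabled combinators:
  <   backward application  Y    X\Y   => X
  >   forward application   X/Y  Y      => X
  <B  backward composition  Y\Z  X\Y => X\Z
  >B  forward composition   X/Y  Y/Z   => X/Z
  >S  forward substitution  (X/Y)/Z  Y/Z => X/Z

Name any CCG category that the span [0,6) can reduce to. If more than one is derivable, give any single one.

S

[0,6] S   >
  [0,3] S/(S\PP)   <
    [0,2] NP   <
      [0,1] "here" : PP\N
      [1,2] "which" : NP\(PP\N)
    [2,3] "bone" : (S/(S\PP))\NP
  [3,6] S\PP   >
    [3,5] (S\PP)/PP   >
      [3,4] "in" : ((S\PP)/PP)/N
      [4,5] "under" : N
    [5,6] "that" : PP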